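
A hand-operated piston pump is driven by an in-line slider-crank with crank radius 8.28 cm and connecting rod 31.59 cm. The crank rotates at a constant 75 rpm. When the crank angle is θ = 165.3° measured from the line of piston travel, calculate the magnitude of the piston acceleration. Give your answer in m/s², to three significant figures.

ω = 2π·75/60 = 7.854 rad/s
x(θ) = r cosθ + √(L² − r² sin²θ); with ω constant, a = ω²·d²x/dθ².
d²x/dθ² = −r cosθ − r²(cos2θ)/√u − r⁴ sin²2θ/(4u^{3/2}),  u = L² − r² sin²θ = 0.0993513 m².
Substituting r = 0.0828 m, L = 0.3159 m, θ = 165.3°: d²x/dθ² = +0.06105 m.
a = ω²·d²x/dθ² = (7.854)²·(+0.06105) = +3.7659 m/s²;  |a| = 3.7659 m/s².

3.77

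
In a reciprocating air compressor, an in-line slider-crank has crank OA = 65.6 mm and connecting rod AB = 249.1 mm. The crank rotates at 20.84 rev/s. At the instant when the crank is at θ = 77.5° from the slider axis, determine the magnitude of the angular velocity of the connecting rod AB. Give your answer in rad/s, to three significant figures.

7.72

ω = 130.9 rad/s (converted from 20.84 rev/s).
The rod makes angle φ with the slider axis where L sinφ = r sinθ; differentiating, L cosφ·φ̇ = r ω cosθ.
L cosφ = √(L² − r² sin²θ) = 0.24073 m.
|ω_rod| = r ω |cosθ| / √(L² − r² sin²θ) = 0.0656·130.9·0.21644/0.24073 = 7.7232 rad/s.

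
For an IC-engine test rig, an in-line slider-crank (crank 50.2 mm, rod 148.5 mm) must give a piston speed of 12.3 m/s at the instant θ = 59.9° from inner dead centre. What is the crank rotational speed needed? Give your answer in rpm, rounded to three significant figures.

For an in-line slider-crank, |v_piston| = rω|sinθ|·[1 + r cosθ/√(L² − r² sin²θ)].
With r = 0.0502 m, L = 0.1485 m, θ = 59.9°: the bracketed kinematic factor |dx/dθ| = 0.05113 m.
ω = v/|dx/dθ| = 12.3/0.05113 = 240.56 rad/s.
N = 60ω/(2π) = 2297.2 rpm.

2300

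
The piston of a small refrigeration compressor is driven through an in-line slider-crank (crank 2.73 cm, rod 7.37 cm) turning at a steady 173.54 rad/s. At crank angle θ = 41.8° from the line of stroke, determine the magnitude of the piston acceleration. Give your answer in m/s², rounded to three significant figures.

659

ω = 173.5 rad/s
x(θ) = r cosθ + √(L² − r² sin²θ); with ω constant, a = ω²·d²x/dθ².
d²x/dθ² = −r cosθ − r²(cos2θ)/√u − r⁴ sin²2θ/(4u^{3/2}),  u = L² − r² sin²θ = 0.00510058 m².
Substituting r = 0.0273 m, L = 0.0737 m, θ = 41.8°: d²x/dθ² = -0.021891 m.
a = ω²·d²x/dθ² = (173.5)²·(-0.021891) = -659.28 m/s²;  |a| = 659.28 m/s².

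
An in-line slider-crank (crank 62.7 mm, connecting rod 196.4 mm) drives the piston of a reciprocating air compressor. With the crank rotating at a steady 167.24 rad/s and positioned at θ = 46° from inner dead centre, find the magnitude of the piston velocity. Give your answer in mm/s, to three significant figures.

9260

ω = 167.2 rad/s
For an in-line slider-crank, x = r cosθ + √(L² − r² sin²θ), so v = −rω sinθ·[1 + r cosθ/√(L² − r² sin²θ)].
With r = 0.0627 m, L = 0.1964 m, θ = 46°: √(L² − r² sin²θ) = 0.19115 m.
v = −0.0627·167.2·0.71934·[1 + 0.0627·0.69466/0.19115] = -9.2617 m/s.
|v| = 9.2617 m/s = 9261.7 mm/s.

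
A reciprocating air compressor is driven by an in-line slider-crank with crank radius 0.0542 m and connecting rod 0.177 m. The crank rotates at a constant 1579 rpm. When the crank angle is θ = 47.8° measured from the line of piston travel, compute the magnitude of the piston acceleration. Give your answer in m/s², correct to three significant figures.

ω = 2π·1579/60 = 165.4 rad/s
x(θ) = r cosθ + √(L² − r² sin²θ); with ω constant, a = ω²·d²x/dθ².
d²x/dθ² = −r cosθ − r²(cos2θ)/√u − r⁴ sin²2θ/(4u^{3/2}),  u = L² − r² sin²θ = 0.0297168 m².
Substituting r = 0.0542 m, L = 0.177 m, θ = 47.8°: d²x/dθ² = -0.035161 m.
a = ω²·d²x/dθ² = (165.4)²·(-0.035161) = -961.37 m/s²;  |a| = 961.37 m/s².

961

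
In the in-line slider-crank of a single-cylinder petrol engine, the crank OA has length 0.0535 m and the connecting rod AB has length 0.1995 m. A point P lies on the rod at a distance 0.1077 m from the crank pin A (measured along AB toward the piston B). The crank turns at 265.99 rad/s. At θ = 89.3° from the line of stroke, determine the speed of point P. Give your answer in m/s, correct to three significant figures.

14.3

ω = 266 rad/s.  Crank-pin speed |V_A| = rω = 14.23 m/s, perpendicular to OA.
Rod angle: sinφ = −(r/L) sinθ ⇒ φ = -15.554°; ω_rod = −rω cosθ/√(L²−r²sin²θ) = -0.90457 rad/s.
V_P = V_A + ω_rod × AP, with AP = 0.1077 m along the rod.
Components: V_Px = −rω sinθ − a·ω_rod·sinφ = -14.256 m/s;  V_Py = rω cosθ + a·ω_rod·cosφ = +0.079999 m/s.
|V_P| = √(V_Px² + V_Py²) = 14.256 m/s.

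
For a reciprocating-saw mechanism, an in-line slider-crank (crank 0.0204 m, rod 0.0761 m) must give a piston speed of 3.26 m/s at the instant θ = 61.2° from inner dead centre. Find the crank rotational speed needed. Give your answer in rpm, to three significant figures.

1540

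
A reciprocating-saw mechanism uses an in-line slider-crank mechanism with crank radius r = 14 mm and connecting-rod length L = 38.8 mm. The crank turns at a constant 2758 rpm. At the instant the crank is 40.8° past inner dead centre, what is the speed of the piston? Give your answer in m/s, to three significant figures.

3.38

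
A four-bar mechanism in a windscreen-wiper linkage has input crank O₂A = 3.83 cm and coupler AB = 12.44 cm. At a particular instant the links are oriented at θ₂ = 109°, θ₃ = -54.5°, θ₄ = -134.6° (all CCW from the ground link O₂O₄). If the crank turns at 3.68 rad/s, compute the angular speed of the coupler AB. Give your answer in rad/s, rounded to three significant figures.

1.03

ω₂ = 3.68 rad/s
Differentiating the loop-closure r₂e^{iθ₂}+r₃e^{iθ₃}=r₁+r₄e^{iθ₄} gives r₂ω₂e^{iθ₂}+r₃ω₃e^{iθ₃}=r₄ω₄e^{iθ₄}.
Eliminating the other unknown: ω₃ = r₂ω₂ sin(θ₄−θ₂) / [r₃ sin(θ₃−θ₄)].
Numerator sine = +0.89571; denominator sine = +0.98511.
Result = 0.0383·3.68·(+0.89571) / (0.1244·(+0.98511)) = +1.0302 rad/s; magnitude 1.0302 rad/s.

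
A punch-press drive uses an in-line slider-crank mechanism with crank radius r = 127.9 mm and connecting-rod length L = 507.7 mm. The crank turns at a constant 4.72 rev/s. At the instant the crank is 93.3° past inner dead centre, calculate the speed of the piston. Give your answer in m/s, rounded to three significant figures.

ω = 2π·4.72 = 29.66 rad/s
For an in-line slider-crank, x = r cosθ + √(L² − r² sin²θ), so v = −rω sinθ·[1 + r cosθ/√(L² − r² sin²θ)].
With r = 0.1279 m, L = 0.5077 m, θ = 93.3°: √(L² − r² sin²θ) = 0.49138 m.
v = −0.1279·29.66·0.99834·[1 + 0.1279·-0.05756/0.49138] = -3.7301 m/s.
|v| = 3.7301 m/s.

3.73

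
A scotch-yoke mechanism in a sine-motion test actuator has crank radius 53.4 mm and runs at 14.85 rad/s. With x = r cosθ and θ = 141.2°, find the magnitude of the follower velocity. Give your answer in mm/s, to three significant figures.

497

ω = 14.85 rad/s
x = r cosθ ⇒ ẋ = −rω sinθ.
|v| = rω|sinθ| = 0.0534·14.85·|sin 141.2°| = 0.49689 m/s = 496.89 mm/s.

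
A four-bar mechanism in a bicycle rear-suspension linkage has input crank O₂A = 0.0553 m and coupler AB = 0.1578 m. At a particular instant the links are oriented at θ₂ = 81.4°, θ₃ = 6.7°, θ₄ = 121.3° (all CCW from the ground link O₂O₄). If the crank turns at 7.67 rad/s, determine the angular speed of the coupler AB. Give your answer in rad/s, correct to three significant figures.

1.90

ω₂ = 7.67 rad/s
Differentiating the loop-closure r₂e^{iθ₂}+r₃e^{iθ₃}=r₁+r₄e^{iθ₄} gives r₂ω₂e^{iθ₂}+r₃ω₃e^{iθ₃}=r₄ω₄e^{iθ₄}.
Eliminating the other unknown: ω₃ = r₂ω₂ sin(θ₄−θ₂) / [r₃ sin(θ₃−θ₄)].
Numerator sine = +0.64145; denominator sine = -0.90924.
Result = 0.0553·7.67·(+0.64145) / (0.1578·(-0.90924)) = -1.8963 rad/s; magnitude 1.8963 rad/s.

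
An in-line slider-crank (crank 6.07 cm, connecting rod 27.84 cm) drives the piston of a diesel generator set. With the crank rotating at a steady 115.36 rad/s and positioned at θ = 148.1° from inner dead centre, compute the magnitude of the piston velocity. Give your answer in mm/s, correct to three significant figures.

3010

ω = 115.4 rad/s
For an in-line slider-crank, x = r cosθ + √(L² − r² sin²θ), so v = −rω sinθ·[1 + r cosθ/√(L² − r² sin²θ)].
With r = 0.0607 m, L = 0.2784 m, θ = 148.1°: √(L² − r² sin²θ) = 0.27655 m.
v = −0.0607·115.4·0.52844·[1 + 0.0607·-0.84897/0.27655] = -3.0108 m/s.
|v| = 3.0108 m/s = 3010.8 mm/s.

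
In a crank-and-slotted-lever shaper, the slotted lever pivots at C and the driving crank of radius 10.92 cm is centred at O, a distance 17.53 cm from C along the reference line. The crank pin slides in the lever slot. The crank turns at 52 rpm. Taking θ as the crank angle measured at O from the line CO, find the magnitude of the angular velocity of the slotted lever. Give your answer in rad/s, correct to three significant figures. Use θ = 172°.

ω = 5.445 rad/s (from 52 rpm).
Crank pin A relative to C: A = (d + r cosθ, r sinθ); lever angle φ = atan2(r sinθ, d + r cosθ).
Differentiating tanφ: φ̇ = rω(d cosθ + r)/(d² + r² + 2dr cosθ).
d² + r² + 2dr cosθ = |CA|² = 0.0047418 m²;  d cosθ + r = -0.064394 m.
|ω_lever| = |0.1092·5.445·-0.064394| / 0.0047418 = 8.0753 rad/s.

8.08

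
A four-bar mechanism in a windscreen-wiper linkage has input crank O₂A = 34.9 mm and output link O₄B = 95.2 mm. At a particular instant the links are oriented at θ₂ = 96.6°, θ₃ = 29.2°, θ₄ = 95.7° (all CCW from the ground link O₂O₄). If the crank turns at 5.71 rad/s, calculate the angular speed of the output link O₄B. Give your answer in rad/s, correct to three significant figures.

ω₂ = 5.71 rad/s
Differentiating the loop-closure r₂e^{iθ₂}+r₃e^{iθ₃}=r₁+r₄e^{iθ₄} gives r₂ω₂e^{iθ₂}+r₃ω₃e^{iθ₃}=r₄ω₄e^{iθ₄}.
Eliminating the other unknown: ω₄ = r₂ω₂ sin(θ₂−θ₃) / [r₄ sin(θ₄−θ₃)].
Numerator sine = +0.92321; denominator sine = +0.91706.
Result = 0.0349·5.71·(+0.92321) / (0.0952·(+0.91706)) = +2.1073 rad/s; magnitude 2.1073 rad/s.

2.11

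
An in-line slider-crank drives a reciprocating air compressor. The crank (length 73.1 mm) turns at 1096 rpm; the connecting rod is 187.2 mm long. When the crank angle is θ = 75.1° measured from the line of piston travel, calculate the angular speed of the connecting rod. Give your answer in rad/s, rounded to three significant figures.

ω = 114.8 rad/s (converted from 1096 rpm).
The rod makes angle φ with the slider axis where L sinφ = r sinθ; differentiating, L cosφ·φ̇ = r ω cosθ.
L cosφ = √(L² − r² sin²θ) = 0.17336 m.
|ω_rod| = r ω |cosθ| / √(L² − r² sin²θ) = 0.0731·114.8·0.25713/0.17336 = 12.444 rad/s.

12.4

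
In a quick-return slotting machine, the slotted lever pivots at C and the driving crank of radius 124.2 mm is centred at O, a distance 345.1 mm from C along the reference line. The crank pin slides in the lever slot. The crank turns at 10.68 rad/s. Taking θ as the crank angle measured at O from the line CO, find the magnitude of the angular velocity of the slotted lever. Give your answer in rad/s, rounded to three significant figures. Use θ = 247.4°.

0.110

ω = 10.68 rad/s
Crank pin A relative to C: A = (d + r cosθ, r sinθ); lever angle φ = atan2(r sinθ, d + r cosθ).
Differentiating tanφ: φ̇ = rω(d cosθ + r)/(d² + r² + 2dr cosθ).
d² + r² + 2dr cosθ = |CA|² = 0.101577 m²;  d cosθ + r = -0.0084203 m.
|ω_lever| = |0.1242·10.68·-0.0084203| / 0.101577 = 0.10996 rad/s.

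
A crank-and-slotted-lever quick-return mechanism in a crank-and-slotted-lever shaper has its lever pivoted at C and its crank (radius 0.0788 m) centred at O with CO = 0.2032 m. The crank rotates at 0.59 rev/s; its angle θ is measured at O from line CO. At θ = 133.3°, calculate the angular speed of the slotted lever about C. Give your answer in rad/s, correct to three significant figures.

ω = 3.707 rad/s (from 0.59 rev/s).
Crank pin A relative to C: A = (d + r cosθ, r sinθ); lever angle φ = atan2(r sinθ, d + r cosθ).
Differentiating tanφ: φ̇ = rω(d cosθ + r)/(d² + r² + 2dr cosθ).
d² + r² + 2dr cosθ = |CA|² = 0.0255368 m²;  d cosθ + r = -0.060558 m.
|ω_lever| = |0.0788·3.707·-0.060558| / 0.0255368 = 0.69273 rad/s.

0.693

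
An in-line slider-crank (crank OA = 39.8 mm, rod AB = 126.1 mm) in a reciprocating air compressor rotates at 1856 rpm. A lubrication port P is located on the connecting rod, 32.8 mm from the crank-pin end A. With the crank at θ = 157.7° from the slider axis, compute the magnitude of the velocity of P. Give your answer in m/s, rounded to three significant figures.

5.95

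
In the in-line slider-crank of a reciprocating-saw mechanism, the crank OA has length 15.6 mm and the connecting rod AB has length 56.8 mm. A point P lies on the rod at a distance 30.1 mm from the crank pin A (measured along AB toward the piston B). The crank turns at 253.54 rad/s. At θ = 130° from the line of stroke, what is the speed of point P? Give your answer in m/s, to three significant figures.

ω = 253.5 rad/s.  Crank-pin speed |V_A| = rω = 3.9552 m/s, perpendicular to OA.
Rod angle: sinφ = −(r/L) sinθ ⇒ φ = -12.145°; ω_rod = −rω cosθ/√(L²−r²sin²θ) = +45.785 rad/s.
V_P = V_A + ω_rod × AP, with AP = 0.0301 m along the rod.
Components: V_Px = −rω sinθ − a·ω_rod·sinφ = -2.7399 m/s;  V_Py = rω cosθ + a·ω_rod·cosφ = -1.1951 m/s.
|V_P| = √(V_Px² + V_Py²) = 2.9892 m/s.

2.99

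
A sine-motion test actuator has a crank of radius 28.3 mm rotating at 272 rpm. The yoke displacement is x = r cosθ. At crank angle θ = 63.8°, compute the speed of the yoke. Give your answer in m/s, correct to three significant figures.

0.723

ω = 28.48 rad/s (from 272 rpm).
x = r cosθ ⇒ ẋ = −rω sinθ.
|v| = rω|sinθ| = 0.0283·28.48·|sin 63.8°| = 0.72327 m/s.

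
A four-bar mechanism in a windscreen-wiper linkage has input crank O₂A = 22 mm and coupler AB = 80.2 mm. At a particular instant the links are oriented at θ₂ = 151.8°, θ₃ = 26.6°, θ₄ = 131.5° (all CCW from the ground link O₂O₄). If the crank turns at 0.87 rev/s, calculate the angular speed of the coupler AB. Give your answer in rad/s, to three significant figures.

0.538

ω₂ = 5.466 rad/s (from 0.87 rev/s).
Differentiating the loop-closure r₂e^{iθ₂}+r₃e^{iθ₃}=r₁+r₄e^{iθ₄} gives r₂ω₂e^{iθ₂}+r₃ω₃e^{iθ₃}=r₄ω₄e^{iθ₄}.
Eliminating the other unknown: ω₃ = r₂ω₂ sin(θ₄−θ₂) / [r₃ sin(θ₃−θ₄)].
Numerator sine = -0.34694; denominator sine = -0.96638.
Result = 0.022·5.466·(-0.34694) / (0.0802·(-0.96638)) = +0.53833 rad/s; magnitude 0.53833 rad/s.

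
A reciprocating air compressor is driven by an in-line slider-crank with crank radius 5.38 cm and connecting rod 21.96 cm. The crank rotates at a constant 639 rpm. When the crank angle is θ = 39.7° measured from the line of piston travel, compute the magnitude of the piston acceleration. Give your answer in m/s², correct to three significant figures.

197

ω = 2π·639/60 = 66.92 rad/s
x(θ) = r cosθ + √(L² − r² sin²θ); with ω constant, a = ω²·d²x/dθ².
d²x/dθ² = −r cosθ − r²(cos2θ)/√u − r⁴ sin²2θ/(4u^{3/2}),  u = L² − r² sin²θ = 0.0470432 m².
Substituting r = 0.0538 m, L = 0.2196 m, θ = 39.7°: d²x/dθ² = -0.044047 m.
a = ω²·d²x/dθ² = (66.92)²·(-0.044047) = -197.23 m/s²;  |a| = 197.23 m/s².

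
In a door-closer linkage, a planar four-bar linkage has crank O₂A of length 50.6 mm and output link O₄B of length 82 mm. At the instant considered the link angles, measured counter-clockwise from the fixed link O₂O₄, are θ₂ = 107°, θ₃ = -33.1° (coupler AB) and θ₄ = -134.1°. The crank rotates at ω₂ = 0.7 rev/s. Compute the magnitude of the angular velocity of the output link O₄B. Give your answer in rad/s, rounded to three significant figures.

ω₂ = 4.398 rad/s (from 0.7 rev/s).
Differentiating the loop-closure r₂e^{iθ₂}+r₃e^{iθ₃}=r₁+r₄e^{iθ₄} gives r₂ω₂e^{iθ₂}+r₃ω₃e^{iθ₃}=r₄ω₄e^{iθ₄}.
Eliminating the other unknown: ω₄ = r₂ω₂ sin(θ₂−θ₃) / [r₄ sin(θ₄−θ₃)].
Numerator sine = +0.64145; denominator sine = -0.98163.
Result = 0.0506·4.398·(+0.64145) / (0.082·(-0.98163)) = -1.7735 rad/s; magnitude 1.7735 rad/s.

1.77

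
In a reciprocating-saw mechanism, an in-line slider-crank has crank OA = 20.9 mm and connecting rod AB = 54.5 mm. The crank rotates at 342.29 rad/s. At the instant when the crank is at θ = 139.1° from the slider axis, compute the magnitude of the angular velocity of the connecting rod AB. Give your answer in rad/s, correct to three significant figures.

102

ω = 342.3 rad/s
The rod makes angle φ with the slider axis where L sinφ = r sinθ; differentiating, L cosφ·φ̇ = r ω cosθ.
L cosφ = √(L² − r² sin²θ) = 0.052754 m.
|ω_rod| = r ω |cosθ| / √(L² − r² sin²θ) = 0.0209·342.3·0.75585/0.052754 = 102.5 rad/s.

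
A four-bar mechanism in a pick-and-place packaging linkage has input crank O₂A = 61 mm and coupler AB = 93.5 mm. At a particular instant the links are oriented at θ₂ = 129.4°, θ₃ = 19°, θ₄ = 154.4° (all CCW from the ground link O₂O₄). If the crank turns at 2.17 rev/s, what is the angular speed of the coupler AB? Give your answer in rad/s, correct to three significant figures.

5.35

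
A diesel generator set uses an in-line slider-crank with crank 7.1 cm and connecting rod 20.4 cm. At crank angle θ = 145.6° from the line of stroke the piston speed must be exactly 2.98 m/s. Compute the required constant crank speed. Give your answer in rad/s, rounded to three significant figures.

105

For an in-line slider-crank, |v_piston| = rω|sinθ|·[1 + r cosθ/√(L² − r² sin²θ)].
With r = 0.071 m, L = 0.204 m, θ = 145.6°: the bracketed kinematic factor |dx/dθ| = 0.028364 m.
ω = v/|dx/dθ| = 2.98/0.028364 = 105.06 rad/s.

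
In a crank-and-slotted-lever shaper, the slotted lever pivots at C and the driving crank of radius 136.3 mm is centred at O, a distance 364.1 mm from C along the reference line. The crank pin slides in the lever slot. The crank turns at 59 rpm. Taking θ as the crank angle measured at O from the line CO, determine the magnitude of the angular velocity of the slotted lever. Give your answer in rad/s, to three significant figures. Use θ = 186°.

ω = 6.178 rad/s (from 59 rpm).
Crank pin A relative to C: A = (d + r cosθ, r sinθ); lever angle φ = atan2(r sinθ, d + r cosθ).
Differentiating tanφ: φ̇ = rω(d cosθ + r)/(d² + r² + 2dr cosθ).
d² + r² + 2dr cosθ = |CA|² = 0.0524366 m²;  d cosθ + r = -0.22581 m.
|ω_lever| = |0.1363·6.178·-0.22581| / 0.0524366 = 3.6264 rad/s.

3.63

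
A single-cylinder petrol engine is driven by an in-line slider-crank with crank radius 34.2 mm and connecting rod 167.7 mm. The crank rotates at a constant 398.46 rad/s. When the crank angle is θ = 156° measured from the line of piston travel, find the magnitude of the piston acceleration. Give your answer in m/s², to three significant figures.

ω = 398.5 rad/s
x(θ) = r cosθ + √(L² − r² sin²θ); with ω constant, a = ω²·d²x/dθ².
d²x/dθ² = −r cosθ − r²(cos2θ)/√u − r⁴ sin²2θ/(4u^{3/2}),  u = L² − r² sin²θ = 0.0279298 m².
Substituting r = 0.0342 m, L = 0.1677 m, θ = 156°: d²x/dθ² = +0.02652 m.
a = ω²·d²x/dθ² = (398.5)²·(+0.02652) = +4210.5 m/s²;  |a| = 4210.5 m/s².

4210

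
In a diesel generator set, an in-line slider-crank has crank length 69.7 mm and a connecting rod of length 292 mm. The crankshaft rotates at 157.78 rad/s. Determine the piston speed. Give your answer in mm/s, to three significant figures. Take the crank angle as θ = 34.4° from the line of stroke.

7450

ω = 157.8 rad/s
For an in-line slider-crank, x = r cosθ + √(L² − r² sin²θ), so v = −rω sinθ·[1 + r cosθ/√(L² − r² sin²θ)].
With r = 0.0697 m, L = 0.292 m, θ = 34.4°: √(L² − r² sin²θ) = 0.28933 m.
v = −0.0697·157.8·0.56497·[1 + 0.0697·0.82511/0.28933] = -7.4481 m/s.
|v| = 7.4481 m/s = 7448.1 mm/s.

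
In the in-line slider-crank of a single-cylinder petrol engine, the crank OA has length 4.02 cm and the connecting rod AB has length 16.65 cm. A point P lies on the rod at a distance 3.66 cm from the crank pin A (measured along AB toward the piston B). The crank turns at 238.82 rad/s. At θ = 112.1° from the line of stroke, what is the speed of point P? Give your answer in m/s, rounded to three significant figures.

ω = 238.8 rad/s.  Crank-pin speed |V_A| = rω = 9.6006 m/s, perpendicular to OA.
Rod angle: sinφ = −(r/L) sinθ ⇒ φ = -12.927°; ω_rod = −rω cosθ/√(L²−r²sin²θ) = +22.258 rad/s.
V_P = V_A + ω_rod × AP, with AP = 0.0366 m along the rod.
Components: V_Px = −rω sinθ − a·ω_rod·sinφ = -8.713 m/s;  V_Py = rω cosθ + a·ω_rod·cosφ = -2.818 m/s.
|V_P| = √(V_Px² + V_Py²) = 9.1573 m/s.

9.16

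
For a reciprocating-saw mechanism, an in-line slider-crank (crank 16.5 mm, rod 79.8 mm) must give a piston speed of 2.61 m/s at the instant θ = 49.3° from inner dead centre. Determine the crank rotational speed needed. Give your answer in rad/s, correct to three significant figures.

For an in-line slider-crank, |v_piston| = rω|sinθ|·[1 + r cosθ/√(L² − r² sin²θ)].
With r = 0.0165 m, L = 0.0798 m, θ = 49.3°: the bracketed kinematic factor |dx/dθ| = 0.014217 m.
ω = v/|dx/dθ| = 2.61/0.014217 = 183.58 rad/s.

184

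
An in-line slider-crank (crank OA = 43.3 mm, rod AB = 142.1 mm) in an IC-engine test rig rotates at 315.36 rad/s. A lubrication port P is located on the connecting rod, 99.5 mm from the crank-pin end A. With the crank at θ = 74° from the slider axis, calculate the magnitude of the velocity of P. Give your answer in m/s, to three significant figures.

ω = 315.4 rad/s.  Crank-pin speed |V_A| = rω = 13.655 m/s, perpendicular to OA.
Rod angle: sinφ = −(r/L) sinθ ⇒ φ = -17.032°; ω_rod = −rω cosθ/√(L²−r²sin²θ) = -27.702 rad/s.
V_P = V_A + ω_rod × AP, with AP = 0.0995 m along the rod.
Components: V_Px = −rω sinθ − a·ω_rod·sinφ = -13.933 m/s;  V_Py = rω cosθ + a·ω_rod·cosφ = +1.1284 m/s.
|V_P| = √(V_Px² + V_Py²) = 13.979 m/s.

14.0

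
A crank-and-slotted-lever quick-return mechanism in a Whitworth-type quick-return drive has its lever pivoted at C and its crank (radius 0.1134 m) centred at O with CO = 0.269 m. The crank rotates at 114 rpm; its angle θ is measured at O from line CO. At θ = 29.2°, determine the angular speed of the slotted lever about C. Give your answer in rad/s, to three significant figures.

3.40

ω = 11.94 rad/s (from 114 rpm).
Crank pin A relative to C: A = (d + r cosθ, r sinθ); lever angle φ = atan2(r sinθ, d + r cosθ).
Differentiating tanφ: φ̇ = rω(d cosθ + r)/(d² + r² + 2dr cosθ).
d² + r² + 2dr cosθ = |CA|² = 0.138477 m²;  d cosθ + r = +0.34822 m.
|ω_lever| = |0.1134·11.94·+0.34822| / 0.138477 = 3.4042 rad/s.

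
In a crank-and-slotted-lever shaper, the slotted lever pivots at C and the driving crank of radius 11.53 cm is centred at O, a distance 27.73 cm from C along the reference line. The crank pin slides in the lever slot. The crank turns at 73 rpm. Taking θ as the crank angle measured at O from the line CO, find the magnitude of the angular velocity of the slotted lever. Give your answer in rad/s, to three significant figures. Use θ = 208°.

3.39

ω = 7.645 rad/s (from 73 rpm).
Crank pin A relative to C: A = (d + r cosθ, r sinθ); lever angle φ = atan2(r sinθ, d + r cosθ).
Differentiating tanφ: φ̇ = rω(d cosθ + r)/(d² + r² + 2dr cosθ).
d² + r² + 2dr cosθ = |CA|² = 0.033729 m²;  d cosθ + r = -0.12954 m.
|ω_lever| = |0.1153·7.645·-0.12954| / 0.033729 = 3.3852 rad/s.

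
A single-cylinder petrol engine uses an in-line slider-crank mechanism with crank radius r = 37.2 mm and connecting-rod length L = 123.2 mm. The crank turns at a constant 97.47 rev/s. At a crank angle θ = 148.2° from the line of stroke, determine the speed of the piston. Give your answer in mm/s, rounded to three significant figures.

ω = 2π·97.5 = 612.4 rad/s
For an in-line slider-crank, x = r cosθ + √(L² − r² sin²θ), so v = −rω sinθ·[1 + r cosθ/√(L² − r² sin²θ)].
With r = 0.0372 m, L = 0.1232 m, θ = 148.2°: √(L² − r² sin²θ) = 0.12163 m.
v = −0.0372·612.4·0.52696·[1 + 0.0372·-0.84989/0.12163] = -8.8846 m/s.
|v| = 8.8846 m/s = 8884.6 mm/s.

8880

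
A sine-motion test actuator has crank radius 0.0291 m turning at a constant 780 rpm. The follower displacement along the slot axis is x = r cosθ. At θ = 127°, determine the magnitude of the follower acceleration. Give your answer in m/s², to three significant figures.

ω = 81.68 rad/s (from 780 rpm).
x = r cosθ ⇒ ẍ = −rω² cosθ (ω constant).
|a| = rω²|cosθ| = 0.0291·(81.68)²·|cos 127°| = 116.84 m/s².

117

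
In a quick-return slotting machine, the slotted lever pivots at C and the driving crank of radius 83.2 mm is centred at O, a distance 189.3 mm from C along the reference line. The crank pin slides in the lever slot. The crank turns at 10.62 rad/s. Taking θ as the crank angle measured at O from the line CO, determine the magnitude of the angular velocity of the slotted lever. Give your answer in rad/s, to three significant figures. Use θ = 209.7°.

4.66

ω = 10.62 rad/s
Crank pin A relative to C: A = (d + r cosθ, r sinθ); lever angle φ = atan2(r sinθ, d + r cosθ).
Differentiating tanφ: φ̇ = rω(d cosθ + r)/(d² + r² + 2dr cosθ).
d² + r² + 2dr cosθ = |CA|² = 0.0153953 m²;  d cosθ + r = -0.081232 m.
|ω_lever| = |0.0832·10.62·-0.081232| / 0.0153953 = 4.6622 rad/s.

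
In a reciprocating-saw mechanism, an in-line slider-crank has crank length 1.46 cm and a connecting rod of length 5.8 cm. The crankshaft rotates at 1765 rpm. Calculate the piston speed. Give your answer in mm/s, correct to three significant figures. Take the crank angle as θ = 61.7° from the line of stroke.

ω = 2π·1765/60 = 184.8 rad/s
For an in-line slider-crank, x = r cosθ + √(L² − r² sin²θ), so v = −rω sinθ·[1 + r cosθ/√(L² − r² sin²θ)].
With r = 0.0146 m, L = 0.058 m, θ = 61.7°: √(L² − r² sin²θ) = 0.056557 m.
v = −0.0146·184.8·0.88048·[1 + 0.0146·0.47409/0.056557] = -2.6668 m/s.
|v| = 2.6668 m/s = 2666.8 mm/s.

2670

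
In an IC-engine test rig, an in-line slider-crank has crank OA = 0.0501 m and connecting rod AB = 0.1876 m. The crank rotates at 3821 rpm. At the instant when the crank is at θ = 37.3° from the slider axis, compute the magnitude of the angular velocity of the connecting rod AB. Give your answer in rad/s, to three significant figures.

ω = 400.1 rad/s (converted from 3821 rpm).
The rod makes angle φ with the slider axis where L sinφ = r sinθ; differentiating, L cosφ·φ̇ = r ω cosθ.
L cosφ = √(L² − r² sin²θ) = 0.18513 m.
|ω_rod| = r ω |cosθ| / √(L² − r² sin²θ) = 0.0501·400.1·0.79547/0.18513 = 86.139 rad/s.

86.1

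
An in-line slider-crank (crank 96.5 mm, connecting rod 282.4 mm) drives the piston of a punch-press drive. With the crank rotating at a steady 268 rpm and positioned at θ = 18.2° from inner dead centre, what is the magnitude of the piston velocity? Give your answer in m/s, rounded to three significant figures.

ω = 2π·268/60 = 28.06 rad/s
For an in-line slider-crank, x = r cosθ + √(L² − r² sin²θ), so v = −rω sinθ·[1 + r cosθ/√(L² − r² sin²θ)].
With r = 0.0965 m, L = 0.2824 m, θ = 18.2°: √(L² − r² sin²θ) = 0.28079 m.
v = −0.0965·28.06·0.31233·[1 + 0.0965·0.94997/0.28079] = -1.1221 m/s.
|v| = 1.1221 m/s.

1.12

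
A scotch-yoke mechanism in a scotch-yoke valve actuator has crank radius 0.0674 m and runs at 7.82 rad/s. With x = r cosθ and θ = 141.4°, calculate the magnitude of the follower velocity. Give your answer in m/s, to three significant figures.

ω = 7.82 rad/s
x = r cosθ ⇒ ẋ = −rω sinθ.
|v| = rω|sinθ| = 0.0674·7.82·|sin 141.4°| = 0.32883 m/s.

0.329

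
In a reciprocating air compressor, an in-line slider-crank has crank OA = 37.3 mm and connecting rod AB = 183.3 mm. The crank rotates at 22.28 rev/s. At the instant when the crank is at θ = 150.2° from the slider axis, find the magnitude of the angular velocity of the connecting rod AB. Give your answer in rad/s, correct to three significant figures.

24.8

ω = 140 rad/s (converted from 22.28 rev/s).
The rod makes angle φ with the slider axis where L sinφ = r sinθ; differentiating, L cosφ·φ̇ = r ω cosθ.
L cosφ = √(L² − r² sin²θ) = 0.18236 m.
|ω_rod| = r ω |cosθ| / √(L² − r² sin²θ) = 0.0373·140·0.86777/0.18236 = 24.847 rad/s.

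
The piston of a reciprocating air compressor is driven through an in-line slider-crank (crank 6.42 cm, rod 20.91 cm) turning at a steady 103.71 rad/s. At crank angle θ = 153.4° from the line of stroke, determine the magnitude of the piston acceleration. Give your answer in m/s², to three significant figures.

486

ω = 103.7 rad/s
x(θ) = r cosθ + √(L² − r² sin²θ); with ω constant, a = ω²·d²x/dθ².
d²x/dθ² = −r cosθ − r²(cos2θ)/√u − r⁴ sin²2θ/(4u^{3/2}),  u = L² − r² sin²θ = 0.0428965 m².
Substituting r = 0.0642 m, L = 0.2091 m, θ = 153.4°: d²x/dθ² = +0.045177 m.
a = ω²·d²x/dθ² = (103.7)²·(+0.045177) = +485.92 m/s²;  |a| = 485.92 m/s².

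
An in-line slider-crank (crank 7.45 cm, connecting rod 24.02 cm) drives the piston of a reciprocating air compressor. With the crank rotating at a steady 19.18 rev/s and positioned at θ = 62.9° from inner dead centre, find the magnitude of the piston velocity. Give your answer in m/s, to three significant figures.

9.17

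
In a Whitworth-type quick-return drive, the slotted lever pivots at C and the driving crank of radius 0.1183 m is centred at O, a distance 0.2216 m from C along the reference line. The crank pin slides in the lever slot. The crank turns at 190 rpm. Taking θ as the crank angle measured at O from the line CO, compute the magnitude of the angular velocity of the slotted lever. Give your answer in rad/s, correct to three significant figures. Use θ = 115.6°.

1.31

ω = 19.9 rad/s (from 190 rpm).
Crank pin A relative to C: A = (d + r cosθ, r sinθ); lever angle φ = atan2(r sinθ, d + r cosθ).
Differentiating tanφ: φ̇ = rω(d cosθ + r)/(d² + r² + 2dr cosθ).
d² + r² + 2dr cosθ = |CA|² = 0.040447 m²;  d cosθ + r = +0.02255 m.
|ω_lever| = |0.1183·19.9·+0.02255| / 0.040447 = 1.3123 rad/s.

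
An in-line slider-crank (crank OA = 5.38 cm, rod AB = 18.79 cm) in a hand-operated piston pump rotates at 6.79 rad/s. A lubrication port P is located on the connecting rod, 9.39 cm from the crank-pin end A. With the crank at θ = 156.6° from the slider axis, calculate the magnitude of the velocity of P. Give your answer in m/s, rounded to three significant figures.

0.210

ω = 6.79 rad/s.  Crank-pin speed |V_A| = rω = 0.3653 m/s, perpendicular to OA.
Rod angle: sinφ = −(r/L) sinθ ⇒ φ = -6.529°; ω_rod = −rω cosθ/√(L²−r²sin²θ) = +1.7959 rad/s.
V_P = V_A + ω_rod × AP, with AP = 0.0939 m along the rod.
Components: V_Px = −rω sinθ − a·ω_rod·sinφ = -0.1259 m/s;  V_Py = rω cosθ + a·ω_rod·cosφ = -0.16772 m/s.
|V_P| = √(V_Px² + V_Py²) = 0.20972 m/s.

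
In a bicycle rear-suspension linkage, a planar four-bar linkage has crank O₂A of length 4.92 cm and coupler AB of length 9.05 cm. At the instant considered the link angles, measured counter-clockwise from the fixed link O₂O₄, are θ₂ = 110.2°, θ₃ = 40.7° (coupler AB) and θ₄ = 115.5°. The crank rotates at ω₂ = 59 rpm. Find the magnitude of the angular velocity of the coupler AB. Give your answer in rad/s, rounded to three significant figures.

0.322

ω₂ = 6.178 rad/s (from 59 rpm).
Differentiating the loop-closure r₂e^{iθ₂}+r₃e^{iθ₃}=r₁+r₄e^{iθ₄} gives r₂ω₂e^{iθ₂}+r₃ω₃e^{iθ₃}=r₄ω₄e^{iθ₄}.
Eliminating the other unknown: ω₃ = r₂ω₂ sin(θ₄−θ₂) / [r₃ sin(θ₃−θ₄)].
Numerator sine = +0.09237; denominator sine = -0.96502.
Result = 0.0492·6.178·(+0.09237) / (0.0905·(-0.96502)) = -0.32151 rad/s; magnitude 0.32151 rad/s.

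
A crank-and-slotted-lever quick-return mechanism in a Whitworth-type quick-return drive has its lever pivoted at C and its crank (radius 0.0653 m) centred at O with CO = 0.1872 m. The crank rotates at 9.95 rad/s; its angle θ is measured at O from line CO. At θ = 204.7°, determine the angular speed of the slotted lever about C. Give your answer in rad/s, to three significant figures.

ω = 9.95 rad/s
Crank pin A relative to C: A = (d + r cosθ, r sinθ); lever angle φ = atan2(r sinθ, d + r cosθ).
Differentiating tanφ: φ̇ = rω(d cosθ + r)/(d² + r² + 2dr cosθ).
d² + r² + 2dr cosθ = |CA|² = 0.0170964 m²;  d cosθ + r = -0.10477 m.
|ω_lever| = |0.0653·9.95·-0.10477| / 0.0170964 = 3.9818 rad/s.

3.98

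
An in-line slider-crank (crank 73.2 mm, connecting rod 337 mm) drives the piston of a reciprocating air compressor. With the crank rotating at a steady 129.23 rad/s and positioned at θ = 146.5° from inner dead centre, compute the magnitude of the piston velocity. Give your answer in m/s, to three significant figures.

4.27

ω = 129.2 rad/s
For an in-line slider-crank, x = r cosθ + √(L² − r² sin²θ), so v = −rω sinθ·[1 + r cosθ/√(L² − r² sin²θ)].
With r = 0.0732 m, L = 0.337 m, θ = 146.5°: √(L² − r² sin²θ) = 0.33457 m.
v = −0.0732·129.2·0.55194·[1 + 0.0732·-0.83389/0.33457] = -4.2686 m/s.
|v| = 4.2686 m/s.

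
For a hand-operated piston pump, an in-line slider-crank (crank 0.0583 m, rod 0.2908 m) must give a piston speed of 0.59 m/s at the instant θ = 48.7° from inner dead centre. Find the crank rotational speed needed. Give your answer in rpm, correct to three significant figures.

For an in-line slider-crank, |v_piston| = rω|sinθ|·[1 + r cosθ/√(L² − r² sin²θ)].
With r = 0.0583 m, L = 0.2908 m, θ = 48.7°: the bracketed kinematic factor |dx/dθ| = 0.049661 m.
ω = v/|dx/dθ| = 0.59/0.049661 = 11.881 rad/s.
N = 60ω/(2π) = 113.45 rpm.

113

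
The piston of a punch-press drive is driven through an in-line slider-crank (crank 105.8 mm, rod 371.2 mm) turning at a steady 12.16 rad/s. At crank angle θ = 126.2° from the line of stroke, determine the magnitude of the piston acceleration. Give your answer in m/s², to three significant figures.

ω = 12.16 rad/s
x(θ) = r cosθ + √(L² − r² sin²θ); with ω constant, a = ω²·d²x/dθ².
d²x/dθ² = −r cosθ − r²(cos2θ)/√u − r⁴ sin²2θ/(4u^{3/2}),  u = L² − r² sin²θ = 0.1305 m².
Substituting r = 0.1058 m, L = 0.3712 m, θ = 126.2°: d²x/dθ² = +0.071252 m.
a = ω²·d²x/dθ² = (12.16)²·(+0.071252) = +10.536 m/s²;  |a| = 10.536 m/s².

10.5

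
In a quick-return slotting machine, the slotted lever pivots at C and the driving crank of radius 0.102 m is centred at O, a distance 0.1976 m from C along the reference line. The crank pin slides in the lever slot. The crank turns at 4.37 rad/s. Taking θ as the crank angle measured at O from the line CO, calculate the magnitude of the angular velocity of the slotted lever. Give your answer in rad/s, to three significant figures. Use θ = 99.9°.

0.713

ω = 4.37 rad/s
Crank pin A relative to C: A = (d + r cosθ, r sinθ); lever angle φ = atan2(r sinθ, d + r cosθ).
Differentiating tanφ: φ̇ = rω(d cosθ + r)/(d² + r² + 2dr cosθ).
d² + r² + 2dr cosθ = |CA|² = 0.0425192 m²;  d cosθ + r = +0.068027 m.
|ω_lever| = |0.102·4.37·+0.068027| / 0.0425192 = 0.71314 rad/s.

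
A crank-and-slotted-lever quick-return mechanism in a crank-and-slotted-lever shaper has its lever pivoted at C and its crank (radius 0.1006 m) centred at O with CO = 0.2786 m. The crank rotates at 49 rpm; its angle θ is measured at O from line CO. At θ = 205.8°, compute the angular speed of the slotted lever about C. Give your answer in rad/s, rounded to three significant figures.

ω = 5.131 rad/s (from 49 rpm).
Crank pin A relative to C: A = (d + r cosθ, r sinθ); lever angle φ = atan2(r sinθ, d + r cosθ).
Differentiating tanφ: φ̇ = rω(d cosθ + r)/(d² + r² + 2dr cosθ).
d² + r² + 2dr cosθ = |CA|² = 0.0372716 m²;  d cosθ + r = -0.15023 m.
|ω_lever| = |0.1006·5.131·-0.15023| / 0.0372716 = 2.0806 rad/s.

2.08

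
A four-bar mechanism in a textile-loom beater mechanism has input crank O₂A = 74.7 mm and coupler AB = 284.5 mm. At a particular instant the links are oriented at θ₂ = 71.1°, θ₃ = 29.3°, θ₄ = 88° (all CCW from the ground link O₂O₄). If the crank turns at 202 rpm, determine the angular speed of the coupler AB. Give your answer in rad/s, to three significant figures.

1.89

ω₂ = 21.15 rad/s (from 202 rpm).
Differentiating the loop-closure r₂e^{iθ₂}+r₃e^{iθ₃}=r₁+r₄e^{iθ₄} gives r₂ω₂e^{iθ₂}+r₃ω₃e^{iθ₃}=r₄ω₄e^{iθ₄}.
Eliminating the other unknown: ω₃ = r₂ω₂ sin(θ₄−θ₂) / [r₃ sin(θ₃−θ₄)].
Numerator sine = +0.29070; denominator sine = -0.85446.
Result = 0.0747·21.15·(+0.29070) / (0.2845·(-0.85446)) = -1.8896 rad/s; magnitude 1.8896 rad/s.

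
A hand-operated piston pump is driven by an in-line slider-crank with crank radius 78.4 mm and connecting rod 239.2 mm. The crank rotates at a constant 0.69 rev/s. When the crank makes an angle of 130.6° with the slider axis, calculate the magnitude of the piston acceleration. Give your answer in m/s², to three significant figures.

ω = 2π·0.69 = 4.335 rad/s
x(θ) = r cosθ + √(L² − r² sin²θ); with ω constant, a = ω²·d²x/dθ².
d²x/dθ² = −r cosθ − r²(cos2θ)/√u − r⁴ sin²2θ/(4u^{3/2}),  u = L² − r² sin²θ = 0.0536732 m².
Substituting r = 0.0784 m, L = 0.2392 m, θ = 130.6°: d²x/dθ² = +0.054338 m.
a = ω²·d²x/dθ² = (4.335)²·(+0.054338) = +1.0213 m/s²;  |a| = 1.0213 m/s².

1.02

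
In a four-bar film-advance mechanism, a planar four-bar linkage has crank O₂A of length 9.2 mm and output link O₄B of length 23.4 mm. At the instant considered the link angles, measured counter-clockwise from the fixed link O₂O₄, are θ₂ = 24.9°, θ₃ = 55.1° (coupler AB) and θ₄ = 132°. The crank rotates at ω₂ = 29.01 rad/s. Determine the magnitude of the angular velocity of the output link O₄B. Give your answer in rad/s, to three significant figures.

5.89

ω₂ = 29.01 rad/s
Differentiating the loop-closure r₂e^{iθ₂}+r₃e^{iθ₃}=r₁+r₄e^{iθ₄} gives r₂ω₂e^{iθ₂}+r₃ω₃e^{iθ₃}=r₄ω₄e^{iθ₄}.
Eliminating the other unknown: ω₄ = r₂ω₂ sin(θ₂−θ₃) / [r₄ sin(θ₄−θ₃)].
Numerator sine = -0.50302; denominator sine = +0.97398.
Result = 0.0092·29.01·(-0.50302) / (0.0234·(+0.97398)) = -5.8906 rad/s; magnitude 5.8906 rad/s.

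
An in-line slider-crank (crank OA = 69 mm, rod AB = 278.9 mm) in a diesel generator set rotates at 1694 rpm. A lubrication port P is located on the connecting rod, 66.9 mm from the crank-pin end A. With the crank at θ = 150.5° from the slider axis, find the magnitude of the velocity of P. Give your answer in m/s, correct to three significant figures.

9.91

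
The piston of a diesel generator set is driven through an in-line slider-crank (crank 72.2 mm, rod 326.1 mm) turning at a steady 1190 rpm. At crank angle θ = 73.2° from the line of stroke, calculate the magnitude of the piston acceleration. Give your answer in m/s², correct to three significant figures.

113

ω = 2π·1190/60 = 124.6 rad/s
x(θ) = r cosθ + √(L² − r² sin²θ); with ω constant, a = ω²·d²x/dθ².
d²x/dθ² = −r cosθ − r²(cos2θ)/√u − r⁴ sin²2θ/(4u^{3/2}),  u = L² − r² sin²θ = 0.101564 m².
Substituting r = 0.0722 m, L = 0.3261 m, θ = 73.2°: d²x/dθ² = -0.0073082 m.
a = ω²·d²x/dθ² = (124.6)²·(-0.0073082) = -113.49 m/s²;  |a| = 113.49 m/s².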